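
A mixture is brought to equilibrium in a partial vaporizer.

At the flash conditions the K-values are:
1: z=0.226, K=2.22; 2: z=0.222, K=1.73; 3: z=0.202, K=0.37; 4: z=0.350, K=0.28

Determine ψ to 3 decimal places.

ψ = 0.084

Newton–Raphson from ψ = 0.5:
  ψ = 0.500: g = -0.2896, g' = -0.807 → ψ = 0.141
  ψ = 0.141: g = -0.0381, g' = -0.663 → ψ = 0.084
Converged at ψ = 0.084.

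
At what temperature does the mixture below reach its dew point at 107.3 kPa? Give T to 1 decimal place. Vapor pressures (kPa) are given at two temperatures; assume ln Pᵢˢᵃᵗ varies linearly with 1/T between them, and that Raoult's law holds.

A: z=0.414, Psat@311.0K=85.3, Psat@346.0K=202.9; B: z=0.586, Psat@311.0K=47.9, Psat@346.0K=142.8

T = 330.8 K

Dew-point temperature: Σzᵢ·P/Pᵢˢᵃᵗ(T) = 1. Interpolate ln Pᵢˢᵃᵗ = aᵢ + bᵢ/T.
  T = 311.0 K: ΣzᵢP/Pᵢˢᵃᵗ = 1.8335
  T = 346.0 K: ΣzᵢP/Pᵢˢᵃᵗ = 0.6593
  T = 328.5 K: ΣzᵢP/Pᵢˢᵃᵗ = 1.0684
  T = 337.2 K: ΣzᵢP/Pᵢˢᵃᵗ = 0.8349
  T = 332.9 K: ΣzᵢP/Pᵢˢᵃᵗ = 0.9415
  T = 330.7 K: ΣzᵢP/Pᵢˢᵃᵗ = 1.0025
Interpolating between 330.7 K and 332.9 K gives T ≈ 330.8 K.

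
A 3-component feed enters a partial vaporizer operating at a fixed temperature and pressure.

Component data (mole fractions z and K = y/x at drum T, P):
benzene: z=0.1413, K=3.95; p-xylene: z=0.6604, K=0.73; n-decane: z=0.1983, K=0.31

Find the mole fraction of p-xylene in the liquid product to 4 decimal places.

x_p-xylene = 0.6770

Newton iteration, β⁰ = 0.5:
  β = 0.5000: g = -0.24661, g' = -0.4851 → β = 0.0000
  β = 0.0000: g = 0.10170, g' = -1.3722 → β = 0.0741
  β = 0.0741: g = 0.01590, g' = -0.9830 → β = 0.0903
  β = 0.0903: g = 0.00048, g' = -0.9247 → β = 0.0908
Converged at β = 0.0908.
Compositions from xᵢ = zᵢ/(1+β(Kᵢ−1)), yᵢ = Kᵢxᵢ:
  benzene: x = 0.1114, y = 0.4402
  p-xylene: x = 0.6770, y = 0.4942
  n-decane: x = 0.2116, y = 0.0656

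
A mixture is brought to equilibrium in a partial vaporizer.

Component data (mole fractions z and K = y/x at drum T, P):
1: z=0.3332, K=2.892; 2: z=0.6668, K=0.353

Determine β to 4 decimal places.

β = 0.1626

Material balance + equilibrium reduce to Σ zᵢ(Kᵢ−1)/(1+β(Kᵢ−1)) = 0.
g(0) = ΣzᵢKᵢ − 1 = 0.1990 and g(1) = 1 − Σzᵢ/Kᵢ = -1.0042, so a root lies in (0, 1).
Binary case is linear: z₁(K₁−1)(1+β(K₂−1)) + z₂(K₂−1)(1+β(K₁−1)) = 0
⇒ β = [z₁(K₁−1)+z₂(K₂−1)] / [−(K₁−1)(K₂−1)] = 0.19899/1.22412 = 0.1626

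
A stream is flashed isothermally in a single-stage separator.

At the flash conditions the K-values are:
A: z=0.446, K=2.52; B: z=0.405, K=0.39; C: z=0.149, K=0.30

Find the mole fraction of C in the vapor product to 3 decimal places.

Iterate (Newton) starting at β = 0.5:
  β = 0.500: g = -0.1307, g' = -0.817 → β = 0.340
  β = 0.340: g = -0.0017, g' = -0.813 → β = 0.338
Converged at β = 0.338.
Compositions from xᵢ = zᵢ/(1+β(Kᵢ−1)), yᵢ = Kᵢxᵢ:
  A: x = 0.295, y = 0.742
  B: x = 0.510, y = 0.199
  C: x = 0.195, y = 0.059

y_C = 0.059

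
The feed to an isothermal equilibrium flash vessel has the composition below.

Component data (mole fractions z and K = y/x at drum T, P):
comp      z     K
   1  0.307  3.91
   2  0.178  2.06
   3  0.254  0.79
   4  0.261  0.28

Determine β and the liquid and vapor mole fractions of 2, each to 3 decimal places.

Let β = V/F and solve Σ zᵢ(Kᵢ−1)/(1+β(Kᵢ−1)) = 0.
Feasibility: ΣzᵢKᵢ = 1.841, Σzᵢ/Kᵢ = 1.419 — both > 1, two phases present.
Iterate (Newton) starting at β = 0.67:
  β = 0.670: g = -0.0119, g' = -0.887 → β = 0.657
  β = 0.657: g = -0.0001, g' = -0.878 → β = 0.656
Converged at β = 0.656.
Compositions from xᵢ = zᵢ/(1+β(Kᵢ−1)), yᵢ = Kᵢxᵢ:
  1: x = 0.105, y = 0.412
  2: x = 0.105, y = 0.216
  3: x = 0.295, y = 0.233
  4: x = 0.495, y = 0.139

β = 0.656, x_2 = 0.105, y_2 = 0.216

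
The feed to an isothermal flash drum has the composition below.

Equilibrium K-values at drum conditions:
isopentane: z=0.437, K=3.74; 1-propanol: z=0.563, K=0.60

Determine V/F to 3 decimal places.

V/F = 0.887

Binary case is linear: z₁(K₁−1)(1+V/F(K₂−1)) + z₂(K₂−1)(1+V/F(K₁−1)) = 0
⇒ V/F = [z₁(K₁−1)+z₂(K₂−1)] / [−(K₁−1)(K₂−1)] = 0.9722/1.0960 = 0.887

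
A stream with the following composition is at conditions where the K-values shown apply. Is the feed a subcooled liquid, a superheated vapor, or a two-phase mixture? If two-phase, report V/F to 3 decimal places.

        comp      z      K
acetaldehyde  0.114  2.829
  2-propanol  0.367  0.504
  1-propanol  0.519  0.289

subcooled liquid

ΣzᵢKᵢ = 0.657; Σzᵢ/Kᵢ = 2.564.
Since ΣzᵢKᵢ < 1 the mixture is below its bubble point — single liquid phase.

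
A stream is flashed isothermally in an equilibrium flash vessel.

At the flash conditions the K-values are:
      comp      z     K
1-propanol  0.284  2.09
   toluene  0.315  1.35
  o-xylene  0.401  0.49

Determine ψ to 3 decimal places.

Let ψ = V/F and solve Σ zᵢ(Kᵢ−1)/(1+ψ(Kᵢ−1)) = 0.
g(0) = ΣzᵢKᵢ − 1 = 0.215 and g(1) = 1 − Σzᵢ/Kᵢ = -0.188, so a root lies in (0, 1).
Newton iteration, ψ⁰ = 0.56:
  ψ = 0.560: g = -0.0019, g' = -0.361 → ψ = 0.555
Converged at ψ = 0.555.

ψ = 0.555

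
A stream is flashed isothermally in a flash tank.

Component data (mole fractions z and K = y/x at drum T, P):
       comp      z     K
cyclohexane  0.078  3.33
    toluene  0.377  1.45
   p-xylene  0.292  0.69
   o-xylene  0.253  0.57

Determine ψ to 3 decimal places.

ψ = 0.411

Let ψ = V/F and solve Σ zᵢ(Kᵢ−1)/(1+ψ(Kᵢ−1)) = 0.
Feasibility: ΣzᵢKᵢ = 1.152, Σzᵢ/Kᵢ = 1.150 — both > 1, two phases present.
Newton iteration, ψ⁰ = 0.33:
  ψ = 0.330: g = 0.0228, g' = -0.292 → ψ = 0.408
  ψ = 0.408: g = 0.0008, g' = -0.271 → ψ = 0.411
Converged at ψ = 0.411.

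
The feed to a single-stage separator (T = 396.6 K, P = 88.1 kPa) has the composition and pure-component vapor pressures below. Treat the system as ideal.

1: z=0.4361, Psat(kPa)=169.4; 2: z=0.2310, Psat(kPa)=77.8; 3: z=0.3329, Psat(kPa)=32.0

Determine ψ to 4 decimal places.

ψ = 0.3574

Raoult's law: Kᵢ = Pᵢˢᵃᵗ/P = Pᵢˢᵃᵗ/88.1.
  K_1 = 169.4/88.1 = 1.922815, K_2 = 77.8/88.1 = 0.883087, K_3 = 32.0/88.1 = 0.363224
Iterate (Newton) starting at ψ = 0.35:
  ψ = 0.3500: g = 0.00325, g' = -0.4391 → ψ = 0.3574
Converged at ψ = 0.3574.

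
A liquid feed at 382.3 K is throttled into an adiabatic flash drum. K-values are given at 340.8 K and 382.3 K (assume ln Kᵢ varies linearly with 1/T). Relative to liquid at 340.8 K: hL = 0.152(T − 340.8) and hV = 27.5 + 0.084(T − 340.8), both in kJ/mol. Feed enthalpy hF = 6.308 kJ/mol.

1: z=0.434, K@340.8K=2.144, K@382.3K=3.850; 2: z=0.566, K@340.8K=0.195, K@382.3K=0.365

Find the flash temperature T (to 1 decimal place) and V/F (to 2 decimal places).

T = 350.4 K, V/F = 0.18

Adiabatic flash: solve Rachford–Rice at each trial T, then check hF = ψ·hV(T) + (1−ψ)·hL(T).
  T = 340.8 K: K = (2.144, 0.195), RR gives ψ = 0.044, H_out = 1.220 kJ/mol
  T = 382.3 K: K = (3.850, 0.365), RR gives ψ = 0.485, H_out = 18.274 kJ/mol
  T = 361.6 K: K = (2.924, 0.272), RR gives ψ = 0.302, H_out = 11.034 kJ/mol
  T = 351.2 K: K = (2.515, 0.231), RR gives ψ = 0.191, H_out = 6.701 kJ/mol
  T = 346.0 K: K = (2.325, 0.213), RR gives ψ = 0.124, H_out = 4.158 kJ/mol
  T = 348.6 K: K = (2.419, 0.222), RR gives ψ = 0.159, H_out = 5.471 kJ/mol
  T = 349.9 K: K = (2.467, 0.227), RR gives ψ = 0.175, H_out = 6.095 kJ/mol
Linear interpolation between T = 349.9 (H_out = 6.095) and T = 351.2 (H_out = 6.701) on hF = 6.308 gives T ≈ 350.4 K, at which ψ = 0.18.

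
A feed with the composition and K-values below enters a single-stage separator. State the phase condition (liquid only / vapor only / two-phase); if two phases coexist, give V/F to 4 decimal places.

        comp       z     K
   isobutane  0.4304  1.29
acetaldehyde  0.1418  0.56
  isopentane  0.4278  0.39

liquid only

ΣzᵢKᵢ = 0.8015; Σzᵢ/Kᵢ = 1.6838.
Since ΣzᵢKᵢ < 1 the mixture is below its bubble point — single liquid phase.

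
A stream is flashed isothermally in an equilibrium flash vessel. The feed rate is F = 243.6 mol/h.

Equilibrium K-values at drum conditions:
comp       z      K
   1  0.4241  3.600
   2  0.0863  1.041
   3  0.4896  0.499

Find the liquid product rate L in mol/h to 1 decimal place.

Let ψ = V/F and solve Σ zᵢ(Kᵢ−1)/(1+ψ(Kᵢ−1)) = 0.
Feasibility: ΣzᵢKᵢ = 1.8609, Σzᵢ/Kᵢ = 1.1819 — both > 1, two phases present.
Newton iteration, ψ⁰ = 0.5:
  ψ = 0.5000: g = 0.15561, g' = -0.7609 → ψ = 0.7045
  ψ = 0.7045: g = 0.01373, g' = -0.6512 → ψ = 0.7256
  ψ = 0.7256: g = 0.00004, g' = -0.6476 → ψ = 0.7257
Converged at ψ = 0.7257.
Then V = ψ·F = 0.7257·243.6 = 176.8 mol/h and L = F − V = 66.8 mol/h.

L = 66.8 mol/h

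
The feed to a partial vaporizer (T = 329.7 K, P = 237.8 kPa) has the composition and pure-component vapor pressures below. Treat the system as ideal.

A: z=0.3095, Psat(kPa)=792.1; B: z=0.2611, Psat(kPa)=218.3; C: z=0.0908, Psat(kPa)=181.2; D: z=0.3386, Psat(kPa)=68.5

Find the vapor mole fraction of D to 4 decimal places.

y_D = 0.1347

Raoult's law: Kᵢ = Pᵢˢᵃᵗ/P = Pᵢˢᵃᵗ/237.8.
  K_A = 792.1/237.8 = 3.330950, K_B = 218.3/237.8 = 0.917998, K_C = 181.2/237.8 = 0.761985, K_D = 68.5/237.8 = 0.288057
Material balance + equilibrium reduce to Σ zᵢ(Kᵢ−1)/(1+ψ(Kᵢ−1)) = 0.
Feasibility: ΣzᵢKᵢ = 1.4373, Σzᵢ/Kᵢ = 1.6720 — both > 1, two phases present.
Newton iteration, ψ⁰ = 0.5:
  ψ = 0.5000: g = -0.08801, g' = -0.7809 → ψ = 0.3873
  ψ = 0.3873: g = 0.00039, g' = -0.7998 → ψ = 0.3878
Converged at ψ = 0.3878.
Compositions from xᵢ = zᵢ/(1+ψ(Kᵢ−1)), yᵢ = Kᵢxᵢ:
  A: x = 0.1626, y = 0.5415
  B: x = 0.2697, y = 0.2476
  C: x = 0.1000, y = 0.0762
  D: x = 0.4677, y = 0.1347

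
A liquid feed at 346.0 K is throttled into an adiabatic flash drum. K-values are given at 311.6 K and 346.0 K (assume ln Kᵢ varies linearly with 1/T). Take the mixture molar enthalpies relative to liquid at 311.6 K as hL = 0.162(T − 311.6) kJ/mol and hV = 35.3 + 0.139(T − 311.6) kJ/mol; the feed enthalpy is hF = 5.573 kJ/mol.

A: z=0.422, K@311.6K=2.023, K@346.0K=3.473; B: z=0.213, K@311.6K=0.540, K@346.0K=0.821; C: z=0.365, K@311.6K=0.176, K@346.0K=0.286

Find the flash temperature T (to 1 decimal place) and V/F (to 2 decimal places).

T = 316.1 K, V/F = 0.14

Adiabatic flash: solve Rachford–Rice at each trial T, then check hF = ψ·hV(T) + (1−ψ)·hL(T).
  T = 311.6 K: K = (2.023, 0.540, 0.176), RR gives ψ = 0.045, H_out = 1.604 kJ/mol
  T = 346.0 K: K = (3.473, 0.821, 0.286), RR gives ψ = 0.520, H_out = 23.517 kJ/mol
  T = 328.8 K: K = (2.688, 0.673, 0.227), RR gives ψ = 0.331, H_out = 14.340 kJ/mol
  T = 320.2 K: K = (2.341, 0.605, 0.201), RR gives ψ = 0.209, H_out = 8.728 kJ/mol
  T = 315.9 K: K = (2.178, 0.572, 0.188), RR gives ψ = 0.134, H_out = 5.422 kJ/mol
  T = 318.0 K: K = (2.257, 0.588, 0.194), RR gives ψ = 0.172, H_out = 7.090 kJ/mol
Linear interpolation between T = 315.9 (H_out = 5.422) and T = 318.0 (H_out = 7.090) on hF = 5.573 gives T ≈ 316.1 K, at which ψ = 0.14.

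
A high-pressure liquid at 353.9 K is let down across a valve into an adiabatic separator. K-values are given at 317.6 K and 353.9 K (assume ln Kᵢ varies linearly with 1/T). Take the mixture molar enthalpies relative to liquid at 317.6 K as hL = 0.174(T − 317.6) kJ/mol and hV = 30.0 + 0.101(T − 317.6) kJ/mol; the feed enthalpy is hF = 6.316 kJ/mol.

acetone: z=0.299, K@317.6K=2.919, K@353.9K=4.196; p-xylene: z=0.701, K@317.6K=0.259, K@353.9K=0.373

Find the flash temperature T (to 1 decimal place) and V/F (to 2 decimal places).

T = 331.6 K, V/F = 0.13

Adiabatic flash: solve Rachford–Rice at each trial T, then check hF = ψ·hV(T) + (1−ψ)·hL(T).
  T = 317.6 K: K = (2.919, 0.259), RR gives ψ = 0.038, H_out = 1.146 kJ/mol
  T = 353.9 K: K = (4.196, 0.373), RR gives ψ = 0.258, H_out = 13.360 kJ/mol
  T = 335.8 K: K = (3.536, 0.314), RR gives ψ = 0.159, H_out = 7.739 kJ/mol
  T = 326.7 K: K = (3.221, 0.286), RR gives ψ = 0.103, H_out = 4.610 kJ/mol
  T = 331.2 K: K = (3.375, 0.300), RR gives ψ = 0.132, H_out = 6.191 kJ/mol
  T = 333.5 K: K = (3.455, 0.307), RR gives ψ = 0.146, H_out = 6.973 kJ/mol
Linear interpolation between T = 331.2 (H_out = 6.191) and T = 333.5 (H_out = 6.973) on hF = 6.316 gives T ≈ 331.6 K, at which ψ = 0.13.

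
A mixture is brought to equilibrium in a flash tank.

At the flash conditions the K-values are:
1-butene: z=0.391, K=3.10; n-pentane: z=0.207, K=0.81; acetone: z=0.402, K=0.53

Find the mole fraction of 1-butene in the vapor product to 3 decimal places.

Rachford–Rice: g(β) = Σ zᵢ(Kᵢ−1)/(1+β(Kᵢ−1)) = 0.
g(0) = ΣzᵢKᵢ − 1 = 0.593 and g(1) = 1 − Σzᵢ/Kᵢ = -0.140, so a root lies in (0, 1).
Newton iteration, β⁰ = 0.66:
  β = 0.660: g = 0.0253, g' = -0.499 → β = 0.711
Converged at β = 0.711.
Compositions from xᵢ = zᵢ/(1+β(Kᵢ−1)), yᵢ = Kᵢxᵢ:
  1-butene: x = 0.157, y = 0.486
  n-pentane: x = 0.239, y = 0.194
  acetone: x = 0.604, y = 0.320

y_1-butene = 0.486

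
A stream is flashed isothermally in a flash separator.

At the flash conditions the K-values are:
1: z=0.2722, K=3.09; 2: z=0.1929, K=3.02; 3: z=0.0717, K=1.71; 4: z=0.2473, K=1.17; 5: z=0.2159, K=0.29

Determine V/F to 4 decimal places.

V/F = 0.8800

Rachford–Rice: g(V/F) = Σ zᵢ(Kᵢ−1)/(1+V/F(Kᵢ−1)) = 0.
Check two-phase: ΣzᵢKᵢ = 1.8982 > 1 and Σzᵢ/Kᵢ = 1.1497 > 1, so g(0) = 0.8982 > 0 and g(1) = -0.1497 < 0.
Newton iteration, V/F⁰ = 0.5:
  V/F = 0.5000: g = 0.31071, g' = -0.7665 → V/F = 0.9054
  V/F = 0.9054: g = -0.02728, g' = -1.1123 → V/F = 0.8808
  V/F = 0.8808: g = -0.00086, g' = -1.0439 → V/F = 0.8800
Converged at V/F = 0.8800.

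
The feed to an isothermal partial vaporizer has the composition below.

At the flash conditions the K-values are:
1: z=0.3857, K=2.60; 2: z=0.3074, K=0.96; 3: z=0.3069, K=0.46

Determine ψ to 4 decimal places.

ψ = 0.7265

Material balance + equilibrium reduce to Σ zᵢ(Kᵢ−1)/(1+ψ(Kᵢ−1)) = 0.
g(0) = ΣzᵢKᵢ − 1 = 0.4391 and g(1) = 1 − Σzᵢ/Kᵢ = -0.1357, so a root lies in (0, 1).
Newton iteration, ψ⁰ = 0.5:
  ψ = 0.5000: g = 0.10328, g' = -0.4732 → ψ = 0.7183
  ψ = 0.7183: g = 0.00375, g' = -0.4531 → ψ = 0.7265
Converged at ψ = 0.7265.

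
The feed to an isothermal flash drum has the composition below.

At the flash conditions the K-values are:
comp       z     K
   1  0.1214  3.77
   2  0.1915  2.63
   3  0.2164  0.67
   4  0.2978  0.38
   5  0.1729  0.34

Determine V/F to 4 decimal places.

V/F = 0.2359

Rachford–Rice: g(V/F) = Σ zᵢ(Kᵢ−1)/(1+V/F(Kᵢ−1)) = 0.
Check two-phase: ΣzᵢKᵢ = 1.2783 > 1 and Σzᵢ/Kᵢ = 1.7202 > 1, so g(0) = 0.2783 > 0 and g(1) = -0.7202 < 0.
Newton iteration, V/F⁰ = 0.59:
  V/F = 0.5900: g = -0.27992, g' = -0.7894 → V/F = 0.2354
  V/F = 0.2354: g = 0.00042, g' = -0.8973 → V/F = 0.2359
Converged at V/F = 0.2359.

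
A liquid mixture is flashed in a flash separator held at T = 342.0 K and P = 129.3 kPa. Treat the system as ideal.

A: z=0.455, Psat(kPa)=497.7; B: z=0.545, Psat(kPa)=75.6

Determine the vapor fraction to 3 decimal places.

Raoult's law: Kᵢ = Pᵢˢᵃᵗ/P = Pᵢˢᵃᵗ/129.3.
  K_A = 497.7/129.3 = 3.84919, K_B = 75.6/129.3 = 0.58469
Rachford–Rice: g(ψ) = Σ zᵢ(Kᵢ−1)/(1+ψ(Kᵢ−1)) = 0.
Check two-phase: ΣzᵢKᵢ = 2.070 > 1 and Σzᵢ/Kᵢ = 1.050 > 1, so g(0) = 1.070 > 0 and g(1) = -0.050 < 0.
Newton iteration, ψ⁰ = 0.57:
  ψ = 0.570: g = 0.1975, g' = -0.698 → ψ = 0.853
  ψ = 0.853: g = 0.0274, g' = -0.539 → ψ = 0.904
Converged at ψ = 0.904.

ψ = 0.904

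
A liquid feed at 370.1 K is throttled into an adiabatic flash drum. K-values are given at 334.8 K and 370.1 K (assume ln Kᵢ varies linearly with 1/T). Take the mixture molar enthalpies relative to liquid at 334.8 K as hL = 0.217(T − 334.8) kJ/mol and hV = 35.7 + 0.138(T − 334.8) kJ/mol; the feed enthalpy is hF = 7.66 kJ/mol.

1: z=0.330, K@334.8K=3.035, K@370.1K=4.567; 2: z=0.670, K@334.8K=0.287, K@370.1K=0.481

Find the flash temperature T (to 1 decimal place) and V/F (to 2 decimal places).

T = 340.3 K, V/F = 0.18

Adiabatic flash: solve Rachford–Rice at each trial T, then check hF = ψ·hV(T) + (1−ψ)·hL(T).
  T = 334.8 K: K = (3.035, 0.287), RR gives ψ = 0.134, H_out = 4.769 kJ/mol
  T = 370.1 K: K = (4.567, 0.481), RR gives ψ = 0.448, H_out = 22.405 kJ/mol
  T = 352.5 K: K = (3.763, 0.377), RR gives ψ = 0.287, H_out = 13.684 kJ/mol
  T = 343.6 K: K = (3.387, 0.330), RR gives ψ = 0.212, H_out = 9.317 kJ/mol
  T = 339.2 K: K = (3.208, 0.308), RR gives ψ = 0.173, H_out = 7.085 kJ/mol
  T = 341.4 K: K = (3.297, 0.319), RR gives ψ = 0.193, H_out = 8.210 kJ/mol
Linear interpolation between T = 339.2 (H_out = 7.085) and T = 341.4 (H_out = 8.210) on hF = 7.66 gives T ≈ 340.3 K, at which ψ = 0.18.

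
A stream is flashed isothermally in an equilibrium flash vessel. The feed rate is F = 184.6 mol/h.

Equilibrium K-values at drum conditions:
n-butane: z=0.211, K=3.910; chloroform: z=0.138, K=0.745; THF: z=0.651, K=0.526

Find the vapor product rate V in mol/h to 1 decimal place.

V = 39.0 mol/h

Iterate (Newton) starting at V/F = 0.5:
  V/F = 0.500: g = -0.1946, g' = -0.559 → V/F = 0.152
  V/F = 0.152: g = 0.0565, g' = -1.038 → V/F = 0.206
  V/F = 0.206: g = 0.0043, g' = -0.887 → V/F = 0.211
Converged at V/F = 0.211.
Then V = V/F·F = 0.2114·184.6 = 39.0 mol/h and L = F − V = 145.6 mol/h.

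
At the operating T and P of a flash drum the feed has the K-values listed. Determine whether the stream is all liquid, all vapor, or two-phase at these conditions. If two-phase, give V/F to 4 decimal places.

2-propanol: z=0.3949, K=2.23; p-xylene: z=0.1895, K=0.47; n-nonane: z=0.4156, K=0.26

ΣzᵢKᵢ = 1.0777; Σzᵢ/Kᵢ = 2.1787.
Both exceed 1, so a two-phase solution exists.
Material balance + equilibrium reduce to Σ zᵢ(Kᵢ−1)/(1+ψ(Kᵢ−1)) = 0.
Newton iteration, ψ⁰ = 0.5:
  ψ = 0.5000: g = -0.32405, g' = -0.9010 → ψ = 0.1403
  ψ = 0.1403: g = -0.03747, g' = -0.7800 → ψ = 0.0923
  ψ = 0.0923: g = 0.00051, g' = -0.8028 → ψ = 0.0929
Converged at ψ = 0.0929.

two-phase, V/F = 0.0929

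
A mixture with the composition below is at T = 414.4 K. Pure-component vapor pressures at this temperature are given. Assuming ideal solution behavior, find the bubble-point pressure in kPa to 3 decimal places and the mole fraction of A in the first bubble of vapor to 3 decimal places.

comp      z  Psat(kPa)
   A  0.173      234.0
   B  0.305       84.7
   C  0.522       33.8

At the bubble point ψ → 0, so ΣzᵢKᵢ = 1 with Kᵢ = Pᵢˢᵃᵗ/P ⇒ P = ΣzᵢPᵢˢᵃᵗ.
P = 0.173·234.0 + 0.305·84.7 + 0.522·33.8 = 83.959 kPa
yᵢ = zᵢPᵢˢᵃᵗ/P ⇒ y_A = 0.173·234.0/83.959 = 0.482

Pbub = 83.959 kPa, y_A = 0.482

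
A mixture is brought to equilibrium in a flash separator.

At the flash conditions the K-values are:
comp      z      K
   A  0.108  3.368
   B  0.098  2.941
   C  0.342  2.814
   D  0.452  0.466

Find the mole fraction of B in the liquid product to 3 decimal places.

x_B = 0.039

Newton iteration, ψ⁰ = 0.5:
  ψ = 0.500: g = 0.2097, g' = -0.771 → ψ = 0.772
  ψ = 0.772: g = 0.0145, g' = -0.703 → ψ = 0.792
Converged at ψ = 0.792.
Compositions from xᵢ = zᵢ/(1+ψ(Kᵢ−1)), yᵢ = Kᵢxᵢ:
  A: x = 0.038, y = 0.126
  B: x = 0.039, y = 0.114
  C: x = 0.140, y = 0.395
  D: x = 0.784, y = 0.365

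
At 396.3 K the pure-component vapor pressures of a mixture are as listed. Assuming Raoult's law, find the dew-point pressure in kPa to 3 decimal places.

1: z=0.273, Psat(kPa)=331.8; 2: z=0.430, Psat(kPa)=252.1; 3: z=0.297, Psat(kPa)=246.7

Pdew = 267.928 kPa

At the dew point ψ → 1, so Σzᵢ/Kᵢ = 1 with Kᵢ = Pᵢˢᵃᵗ/P ⇒ 1/P = Σzᵢ/Pᵢˢᵃᵗ.
1/P = 0.273/331.8 + 0.430/252.1 + 0.297/246.7 = 0.003732 ⇒ P = 267.928 kPa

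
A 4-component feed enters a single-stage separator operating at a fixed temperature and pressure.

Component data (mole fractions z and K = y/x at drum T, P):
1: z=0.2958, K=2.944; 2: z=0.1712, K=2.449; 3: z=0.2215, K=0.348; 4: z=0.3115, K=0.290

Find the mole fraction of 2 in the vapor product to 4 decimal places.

Let ψ = V/F and solve Σ zᵢ(Kᵢ−1)/(1+ψ(Kᵢ−1)) = 0.
g(0) = ΣzᵢKᵢ − 1 = 0.4575 and g(1) = 1 − Σzᵢ/Kᵢ = -0.8810, so a root lies in (0, 1).
Newton iteration, ψ⁰ = 0.5:
  ψ = 0.5000: g = -0.12171, g' = -0.9931 → ψ = 0.3774
  ψ = 0.3774: g = -0.00165, g' = -0.9808 → ψ = 0.3758
Converged at ψ = 0.3758.
Compositions from xᵢ = zᵢ/(1+ψ(Kᵢ−1)), yᵢ = Kᵢxᵢ:
  1: x = 0.1709, y = 0.5032
  2: x = 0.1108, y = 0.2715
  3: x = 0.2934, y = 0.1021
  4: x = 0.4248, y = 0.1232

y_2 = 0.2715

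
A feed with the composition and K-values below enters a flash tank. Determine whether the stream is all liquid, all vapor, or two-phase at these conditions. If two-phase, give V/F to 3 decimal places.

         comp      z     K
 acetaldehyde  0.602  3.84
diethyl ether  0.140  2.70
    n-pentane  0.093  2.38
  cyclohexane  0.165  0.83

all vapor

ΣzᵢKᵢ = 3.048; Σzᵢ/Kᵢ = 0.446.
Since Σzᵢ/Kᵢ < 1 the mixture is above its dew point — single vapor phase.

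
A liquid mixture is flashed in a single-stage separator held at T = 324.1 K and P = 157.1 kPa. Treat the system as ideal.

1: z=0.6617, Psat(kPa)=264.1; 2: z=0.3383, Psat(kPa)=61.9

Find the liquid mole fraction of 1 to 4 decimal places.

Raoult's law: Kᵢ = Pᵢˢᵃᵗ/P = Pᵢˢᵃᵗ/157.1.
  K_1 = 264.1/157.1 = 1.681095, K_2 = 61.9/157.1 = 0.394017
Material balance + equilibrium reduce to Σ zᵢ(Kᵢ−1)/(1+V/F(Kᵢ−1)) = 0.
Feasibility: ΣzᵢKᵢ = 1.2457, Σzᵢ/Kᵢ = 1.2522 — both > 1, two phases present.
Binary case is linear: z₁(K₁−1)(1+V/F(K₂−1)) + z₂(K₂−1)(1+V/F(K₁−1)) = 0
⇒ V/F = [z₁(K₁−1)+z₂(K₂−1)] / [−(K₁−1)(K₂−1)] = 0.24568/0.41273 = 0.5952
Compositions from xᵢ = zᵢ/(1+V/F(Kᵢ−1)), yᵢ = Kᵢxᵢ:
  1: x = 0.4708, y = 0.7915
  2: x = 0.5292, y = 0.2085

x_1 = 0.4708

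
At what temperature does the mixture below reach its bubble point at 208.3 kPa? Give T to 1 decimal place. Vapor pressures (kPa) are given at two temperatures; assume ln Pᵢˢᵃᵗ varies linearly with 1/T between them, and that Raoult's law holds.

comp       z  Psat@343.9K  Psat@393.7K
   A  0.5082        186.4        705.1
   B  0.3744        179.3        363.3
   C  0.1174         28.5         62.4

Bubble-point temperature: ΣzᵢPᵢˢᵃᵗ(T) = P. Interpolate ln Pᵢˢᵃᵗ = aᵢ + bᵢ/T.
  T = 343.9 K: ΣzᵢPᵢˢᵃᵗ = 165.20 kPa
  T = 393.7 K: ΣzᵢPᵢˢᵃᵗ = 501.68 kPa
  T = 368.8 K: ΣzᵢPᵢˢᵃᵗ = 295.65 kPa
  T = 356.4 K: ΣzᵢPᵢˢᵃᵗ = 222.80 kPa
  T = 350.1 K: ΣzᵢPᵢˢᵃᵗ = 191.96 kPa
  T = 353.2 K: ΣzᵢPᵢˢᵃᵗ = 206.65 kPa
  T = 354.8 K: ΣzᵢPᵢˢᵃᵗ = 214.60 kPa
Interpolating between 353.2 K and 354.8 K gives T ≈ 353.5 K.

T = 353.5 K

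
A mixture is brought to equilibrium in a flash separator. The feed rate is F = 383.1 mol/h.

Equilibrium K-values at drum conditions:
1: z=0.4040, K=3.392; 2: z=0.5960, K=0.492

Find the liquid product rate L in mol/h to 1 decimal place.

Rachford–Rice: g(ψ) = Σ zᵢ(Kᵢ−1)/(1+ψ(Kᵢ−1)) = 0.
Feasibility: ΣzᵢKᵢ = 1.6636, Σzᵢ/Kᵢ = 1.3305 — both > 1, two phases present.
Binary case is linear: z₁(K₁−1)(1+ψ(K₂−1)) + z₂(K₂−1)(1+ψ(K₁−1)) = 0
⇒ ψ = [z₁(K₁−1)+z₂(K₂−1)] / [−(K₁−1)(K₂−1)] = 0.66360/1.21514 = 0.5461
Then V = ψ·F = 0.5461·383.1 = 209.2 mol/h and L = F − V = 173.9 mol/h.

L = 173.9 mol/h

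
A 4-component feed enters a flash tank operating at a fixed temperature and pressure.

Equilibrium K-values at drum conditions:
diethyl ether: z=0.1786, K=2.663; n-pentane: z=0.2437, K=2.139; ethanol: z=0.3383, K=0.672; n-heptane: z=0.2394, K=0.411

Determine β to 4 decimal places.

Newton iteration, β⁰ = 0.3:
  β = 0.3000: g = 0.11069, g' = -0.5628 → β = 0.4967
  β = 0.4967: g = 0.00806, g' = -0.4950 → β = 0.5130
Converged at β = 0.5130.

β = 0.5130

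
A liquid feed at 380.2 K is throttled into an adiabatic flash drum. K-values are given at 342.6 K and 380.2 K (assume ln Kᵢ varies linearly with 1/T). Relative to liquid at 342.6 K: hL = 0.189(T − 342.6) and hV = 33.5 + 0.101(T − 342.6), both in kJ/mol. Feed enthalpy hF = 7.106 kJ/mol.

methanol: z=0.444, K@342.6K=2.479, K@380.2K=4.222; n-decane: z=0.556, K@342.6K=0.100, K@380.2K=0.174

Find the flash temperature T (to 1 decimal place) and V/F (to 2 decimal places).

T = 349.0 K, V/F = 0.18

Adiabatic flash: solve Rachford–Rice at each trial T, then check hF = ψ·hV(T) + (1−ψ)·hL(T).
  T = 342.6 K: K = (2.479, 0.100), RR gives ψ = 0.117, H_out = 3.933 kJ/mol
  T = 380.2 K: K = (4.222, 0.174), RR gives ψ = 0.365, H_out = 18.125 kJ/mol
  T = 361.4 K: K = (3.280, 0.134), RR gives ψ = 0.269, H_out = 12.112 kJ/mol
  T = 352.0 K: K = (2.862, 0.116), RR gives ψ = 0.204, H_out = 8.435 kJ/mol
  T = 347.3 K: K = (2.666, 0.108), RR gives ψ = 0.164, H_out = 6.315 kJ/mol
  T = 349.6 K: K = (2.761, 0.112), RR gives ψ = 0.184, H_out = 7.381 kJ/mol
Linear interpolation between T = 347.3 (H_out = 6.315) and T = 349.6 (H_out = 7.381) on hF = 7.106 gives T ≈ 349.0 K, at which ψ = 0.18.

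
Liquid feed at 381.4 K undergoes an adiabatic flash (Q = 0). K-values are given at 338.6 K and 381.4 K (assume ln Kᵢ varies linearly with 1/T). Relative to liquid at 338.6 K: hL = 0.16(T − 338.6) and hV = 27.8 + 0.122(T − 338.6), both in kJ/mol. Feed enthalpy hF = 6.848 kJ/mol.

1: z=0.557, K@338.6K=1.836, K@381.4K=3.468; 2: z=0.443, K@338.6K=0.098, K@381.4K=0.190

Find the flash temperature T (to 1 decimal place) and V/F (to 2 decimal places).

Adiabatic flash: solve Rachford–Rice at each trial T, then check hF = ψ·hV(T) + (1−ψ)·hL(T).
  T = 338.6 K: K = (1.836, 0.098), RR gives ψ = 0.088, H_out = 2.436 kJ/mol
  T = 381.4 K: K = (3.468, 0.190), RR gives ψ = 0.508, H_out = 20.148 kJ/mol
  T = 360.0 K: K = (2.571, 0.139), RR gives ψ = 0.365, H_out = 13.278 kJ/mol
  T = 349.3 K: K = (2.184, 0.117), RR gives ψ = 0.257, H_out = 8.751 kJ/mol
  T = 344.0 K: K = (2.007, 0.108), RR gives ψ = 0.184, H_out = 5.944 kJ/mol
  T = 346.6 K: K = (2.093, 0.112), RR gives ψ = 0.222, H_out = 7.384 kJ/mol
  T = 345.3 K: K = (2.049, 0.110), RR gives ψ = 0.204, H_out = 6.681 kJ/mol
Linear interpolation between T = 345.3 (H_out = 6.681) and T = 346.6 (H_out = 7.384) on hF = 6.848 gives T ≈ 345.6 K, at which ψ = 0.21.

T = 345.6 K, V/F = 0.21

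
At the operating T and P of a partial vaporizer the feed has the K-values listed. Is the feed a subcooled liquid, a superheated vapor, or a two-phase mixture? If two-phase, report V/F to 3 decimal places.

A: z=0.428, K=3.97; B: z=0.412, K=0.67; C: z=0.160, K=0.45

ΣzᵢKᵢ = 2.047; Σzᵢ/Kᵢ = 1.078.
Both exceed 1, so a two-phase solution exists.
Rachford–Rice: g(ψ) = Σ zᵢ(Kᵢ−1)/(1+ψ(Kᵢ−1)) = 0.
Newton iteration, ψ⁰ = 0.49:
  ψ = 0.490: g = 0.2351, g' = -0.781 → ψ = 0.791
  ψ = 0.791: g = 0.0397, g' = -0.570 → ψ = 0.861
Converged at ψ = 0.861.

two-phase, V/F = 0.861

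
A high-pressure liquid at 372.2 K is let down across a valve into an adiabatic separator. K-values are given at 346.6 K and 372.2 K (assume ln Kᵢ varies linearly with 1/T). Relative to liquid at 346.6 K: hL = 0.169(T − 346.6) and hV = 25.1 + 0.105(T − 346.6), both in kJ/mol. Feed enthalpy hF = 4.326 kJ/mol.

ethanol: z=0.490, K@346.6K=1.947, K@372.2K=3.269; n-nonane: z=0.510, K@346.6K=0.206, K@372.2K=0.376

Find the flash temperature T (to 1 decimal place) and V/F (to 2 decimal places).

T = 349.5 K, V/F = 0.15

Adiabatic flash: solve Rachford–Rice at each trial T, then check hF = ψ·hV(T) + (1−ψ)·hL(T).
  T = 346.6 K: K = (1.947, 0.206), RR gives ψ = 0.079, H_out = 1.973 kJ/mol
  T = 372.2 K: K = (3.269, 0.376), RR gives ψ = 0.560, H_out = 17.476 kJ/mol
  T = 359.4 K: K = (2.546, 0.281), RR gives ψ = 0.352, H_out = 10.709 kJ/mol
  T = 353.0 K: K = (2.232, 0.241), RR gives ψ = 0.232, H_out = 6.809 kJ/mol
  T = 349.8 K: K = (2.086, 0.223), RR gives ψ = 0.161, H_out = 4.552 kJ/mol
  T = 348.2 K: K = (2.016, 0.214), RR gives ψ = 0.122, H_out = 3.310 kJ/mol
Linear interpolation between T = 348.2 (H_out = 3.310) and T = 349.8 (H_out = 4.552) on hF = 4.326 gives T ≈ 349.5 K, at which ψ = 0.15.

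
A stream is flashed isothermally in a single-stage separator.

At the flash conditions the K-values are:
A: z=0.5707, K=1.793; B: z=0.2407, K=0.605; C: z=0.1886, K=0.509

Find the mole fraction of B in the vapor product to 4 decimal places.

Material balance + equilibrium reduce to Σ zᵢ(Kᵢ−1)/(1+ψ(Kᵢ−1)) = 0.
g(0) = ΣzᵢKᵢ − 1 = 0.2649 and g(1) = 1 − Σzᵢ/Kᵢ = -0.0867, so a root lies in (0, 1).
Newton–Raphson from ψ = 0.61:
  ψ = 0.6100: g = 0.04756, g' = -0.3209 → ψ = 0.7582
  ψ = 0.7582: g = -0.00063, g' = -0.3319 → ψ = 0.7564
Converged at ψ = 0.7563.
Compositions from xᵢ = zᵢ/(1+ψ(Kᵢ−1)), yᵢ = Kᵢxᵢ:
  A: x = 0.3567, y = 0.6396
  B: x = 0.3432, y = 0.2077
  C: x = 0.3000, y = 0.1527

y_B = 0.2077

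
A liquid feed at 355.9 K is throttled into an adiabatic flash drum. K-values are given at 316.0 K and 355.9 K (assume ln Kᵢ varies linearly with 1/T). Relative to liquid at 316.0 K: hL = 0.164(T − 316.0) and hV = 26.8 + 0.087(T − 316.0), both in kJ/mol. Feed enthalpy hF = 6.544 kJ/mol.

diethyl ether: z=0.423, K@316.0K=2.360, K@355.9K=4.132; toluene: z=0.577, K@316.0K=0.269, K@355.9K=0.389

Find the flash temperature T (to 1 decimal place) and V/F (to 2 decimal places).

T = 320.9 K, V/F = 0.22

Adiabatic flash: solve Rachford–Rice at each trial T, then check hF = ψ·hV(T) + (1−ψ)·hL(T).
  T = 316.0 K: K = (2.360, 0.269), RR gives ψ = 0.154, H_out = 4.138 kJ/mol
  T = 355.9 K: K = (4.132, 0.389), RR gives ψ = 0.508, H_out = 18.599 kJ/mol
  T = 335.9 K: K = (3.173, 0.327), RR gives ψ = 0.363, H_out = 12.433 kJ/mol
  T = 325.9 K: K = (2.747, 0.297), RR gives ψ = 0.272, H_out = 8.696 kJ/mol
  T = 320.9 K: K = (2.547, 0.283), RR gives ψ = 0.217, H_out = 6.534 kJ/mol
  T = 323.4 K: K = (2.646, 0.290), RR gives ψ = 0.245, H_out = 7.646 kJ/mol
  T = 322.1 K: K = (2.594, 0.286), RR gives ψ = 0.231, H_out = 7.076 kJ/mol
Linear interpolation between T = 320.9 (H_out = 6.534) and T = 322.1 (H_out = 7.076) on hF = 6.544 gives T ≈ 320.9 K, at which ψ = 0.22.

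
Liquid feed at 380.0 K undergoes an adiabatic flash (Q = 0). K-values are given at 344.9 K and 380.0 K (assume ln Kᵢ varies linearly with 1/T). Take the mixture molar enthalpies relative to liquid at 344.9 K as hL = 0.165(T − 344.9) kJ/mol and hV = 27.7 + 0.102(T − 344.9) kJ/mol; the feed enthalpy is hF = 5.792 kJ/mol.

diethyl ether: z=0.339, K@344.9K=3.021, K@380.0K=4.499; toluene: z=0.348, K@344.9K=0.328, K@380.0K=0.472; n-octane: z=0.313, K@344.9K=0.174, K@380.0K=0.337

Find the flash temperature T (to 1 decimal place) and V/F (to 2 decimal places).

Adiabatic flash: solve Rachford–Rice at each trial T, then check hF = ψ·hV(T) + (1−ψ)·hL(T).
  T = 344.9 K: K = (3.021, 0.328, 0.174), RR gives ψ = 0.128, H_out = 3.532 kJ/mol
  T = 380.0 K: K = (4.499, 0.472, 0.337), RR gives ψ = 0.382, H_out = 15.519 kJ/mol
  T = 362.4 K: K = (3.720, 0.397, 0.246), RR gives ψ = 0.258, H_out = 9.753 kJ/mol
  T = 353.6 K: K = (3.359, 0.361, 0.208), RR gives ψ = 0.195, H_out = 6.741 kJ/mol
  T = 349.2 K: K = (3.186, 0.344, 0.190), RR gives ψ = 0.162, H_out = 5.155 kJ/mol
  T = 351.4 K: K = (3.272, 0.353, 0.199), RR gives ψ = 0.179, H_out = 5.956 kJ/mol
Linear interpolation between T = 349.2 (H_out = 5.155) and T = 351.4 (H_out = 5.956) on hF = 5.792 gives T ≈ 350.9 K, at which ψ = 0.18.

T = 350.9 K, V/F = 0.18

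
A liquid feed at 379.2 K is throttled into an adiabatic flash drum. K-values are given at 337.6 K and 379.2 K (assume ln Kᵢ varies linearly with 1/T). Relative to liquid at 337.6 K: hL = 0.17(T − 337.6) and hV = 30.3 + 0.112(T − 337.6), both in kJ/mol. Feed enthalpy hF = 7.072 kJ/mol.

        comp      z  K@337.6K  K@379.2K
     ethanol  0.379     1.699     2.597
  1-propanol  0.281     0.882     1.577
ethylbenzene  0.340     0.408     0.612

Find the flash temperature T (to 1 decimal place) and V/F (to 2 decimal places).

T = 340.6 K, V/F = 0.22

Adiabatic flash: solve Rachford–Rice at each trial T, then check hF = ψ·hV(T) + (1−ψ)·hL(T).
  T = 337.6 K: K = (1.699, 0.882, 0.408), RR gives ψ = 0.100, H_out = 3.041 kJ/mol
  T = 379.2 K: K = (2.597, 1.577, 0.612), RR gives ψ = 1.000, H_out = 34.959 kJ/mol
  T = 358.4 K: K = (2.127, 1.199, 0.506), RR gives ψ = 0.786, H_out = 26.401 kJ/mol
  T = 348.0 K: K = (1.907, 1.033, 0.456), RR gives ψ = 0.475, H_out = 15.862 kJ/mol
  T = 342.8 K: K = (1.802, 0.956, 0.432), RR gives ψ = 0.298, H_out = 9.819 kJ/mol
  T = 340.2 K: K = (1.750, 0.918, 0.420), RR gives ψ = 0.202, H_out = 6.536 kJ/mol
  T = 341.5 K: K = (1.776, 0.937, 0.426), RR gives ψ = 0.251, H_out = 8.202 kJ/mol
Linear interpolation between T = 340.2 (H_out = 6.536) and T = 341.5 (H_out = 8.202) on hF = 7.072 gives T ≈ 340.6 K, at which ψ = 0.22.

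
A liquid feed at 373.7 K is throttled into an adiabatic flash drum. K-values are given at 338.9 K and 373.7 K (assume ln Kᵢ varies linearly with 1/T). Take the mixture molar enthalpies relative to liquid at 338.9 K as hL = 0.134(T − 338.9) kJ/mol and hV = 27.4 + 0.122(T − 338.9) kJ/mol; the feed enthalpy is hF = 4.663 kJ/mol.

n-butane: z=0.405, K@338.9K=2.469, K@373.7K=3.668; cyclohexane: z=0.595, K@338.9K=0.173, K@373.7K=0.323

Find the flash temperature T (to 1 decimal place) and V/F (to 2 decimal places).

T = 344.7 K, V/F = 0.14

Adiabatic flash: solve Rachford–Rice at each trial T, then check hF = ψ·hV(T) + (1−ψ)·hL(T).
  T = 338.9 K: K = (2.469, 0.173), RR gives ψ = 0.085, H_out = 2.320 kJ/mol
  T = 373.7 K: K = (3.668, 0.323), RR gives ψ = 0.375, H_out = 14.787 kJ/mol
  T = 356.3 K: K = (3.039, 0.240), RR gives ψ = 0.241, H_out = 8.886 kJ/mol
  T = 347.6 K: K = (2.746, 0.205), RR gives ψ = 0.168, H_out = 5.763 kJ/mol
  T = 343.2 K: K = (2.604, 0.188), RR gives ψ = 0.128, H_out = 4.075 kJ/mol
  T = 345.4 K: K = (2.675, 0.196), RR gives ψ = 0.149, H_out = 4.931 kJ/mol
Linear interpolation between T = 343.2 (H_out = 4.075) and T = 345.4 (H_out = 4.931) on hF = 4.663 gives T ≈ 344.7 K, at which ψ = 0.14.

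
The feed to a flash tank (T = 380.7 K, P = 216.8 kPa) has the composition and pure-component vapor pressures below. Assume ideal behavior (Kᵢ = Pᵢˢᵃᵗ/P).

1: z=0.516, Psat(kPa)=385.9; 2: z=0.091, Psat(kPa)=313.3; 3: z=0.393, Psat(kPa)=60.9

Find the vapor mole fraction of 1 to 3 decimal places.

y_1 = 0.743

Raoult's law: Kᵢ = Pᵢˢᵃᵗ/P = Pᵢˢᵃᵗ/216.8.
  K_1 = 385.9/216.8 = 1.77998, K_2 = 313.3/216.8 = 1.44511, K_3 = 60.9/216.8 = 0.28090
Rachford–Rice: g(ψ) = Σ zᵢ(Kᵢ−1)/(1+ψ(Kᵢ−1)) = 0.
g(0) = ΣzᵢKᵢ − 1 = 0.160 and g(1) = 1 − Σzᵢ/Kᵢ = -0.752, so a root lies in (0, 1).
Newton iteration, ψ⁰ = 0.64:
  ψ = 0.640: g = -0.2236, g' = -0.848 → ψ = 0.376
  ψ = 0.376: g = -0.0416, g' = -0.583 → ψ = 0.305
  ψ = 0.305: g = -0.0012, g' = -0.552 → ψ = 0.303
Converged at ψ = 0.303.
Compositions from xᵢ = zᵢ/(1+ψ(Kᵢ−1)), yᵢ = Kᵢxᵢ:
  1: x = 0.417, y = 0.743
  2: x = 0.080, y = 0.116
  3: x = 0.502, y = 0.141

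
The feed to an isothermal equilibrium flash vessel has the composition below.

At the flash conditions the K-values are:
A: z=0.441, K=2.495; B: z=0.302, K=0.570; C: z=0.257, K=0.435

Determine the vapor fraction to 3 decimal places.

ψ = 0.517

Newton–Raphson from ψ = 0.5:
  ψ = 0.500: g = 0.0095, g' = -0.573 → ψ = 0.517
Converged at ψ = 0.517.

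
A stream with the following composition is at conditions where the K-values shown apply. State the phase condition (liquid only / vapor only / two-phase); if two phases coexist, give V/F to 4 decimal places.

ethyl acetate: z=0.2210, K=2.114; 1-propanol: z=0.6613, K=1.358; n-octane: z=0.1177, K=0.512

ΣzᵢKᵢ = 1.4255; Σzᵢ/Kᵢ = 0.8214.
Since Σzᵢ/Kᵢ < 1 the mixture is above its dew point — single vapor phase.

vapor only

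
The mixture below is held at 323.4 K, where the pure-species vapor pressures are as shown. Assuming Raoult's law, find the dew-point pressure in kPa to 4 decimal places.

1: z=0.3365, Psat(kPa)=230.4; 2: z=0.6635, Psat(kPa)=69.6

At the dew point ψ → 1, so Σzᵢ/Kᵢ = 1 with Kᵢ = Pᵢˢᵃᵗ/P ⇒ 1/P = Σzᵢ/Pᵢˢᵃᵗ.
1/P = 0.3365/230.4 + 0.6635/69.6 = 0.0109935 ⇒ P = 90.9624 kPa

Pdew = 90.9624 kPa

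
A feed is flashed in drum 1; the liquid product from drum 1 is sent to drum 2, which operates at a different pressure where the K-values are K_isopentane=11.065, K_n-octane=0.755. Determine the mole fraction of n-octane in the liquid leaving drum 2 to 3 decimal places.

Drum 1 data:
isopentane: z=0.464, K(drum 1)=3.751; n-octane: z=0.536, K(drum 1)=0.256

Drum 1:
Let ψ₁ = V/F and solve Σ zᵢ(Kᵢ−1)/(1+ψ₁(Kᵢ−1)) = 0.
Feasibility: ΣzᵢKᵢ = 1.878, Σzᵢ/Kᵢ = 2.217 — both > 1, two phases present.
Iterate (Newton) starting at ψ₁ = 0.56:
  ψ₁ = 0.560: g = -0.1812, g' = -1.416 → ψ₁ = 0.432
  ψ₁ = 0.432: g = -0.0045, g' = -1.378 → ψ₁ = 0.429
Converged at ψ₁ = 0.429.
Drum-1 compositions:
  isopentane: x = 0.213, y = 0.798
  n-octane: x = 0.787, y = 0.202
Drum-2 feed = drum-1 liquid: z₂ = (0.2129, 0.7871).
Drum 2:
Rachford–Rice: g(ψ₂) = Σ zᵢ(Kᵢ−1)/(1+ψ₂(Kᵢ−1)) = 0.
Feasibility: ΣzᵢKᵢ = 2.950, Σzᵢ/Kᵢ = 1.062 — both > 1, two phases present.
Binary case is linear: z₁(K₁−1)(1+ψ₂(K₂−1)) + z₂(K₂−1)(1+ψ₂(K₁−1)) = 0
⇒ ψ₂ = [z₁(K₁−1)+z₂(K₂−1)] / [−(K₁−1)(K₂−1)] = 1.9497/2.4659 = 0.791
  isopentane: x = 0.024, y = 0.263
  n-octane: x = 0.976, y = 0.737

x_n-octane (drum 2) = 0.976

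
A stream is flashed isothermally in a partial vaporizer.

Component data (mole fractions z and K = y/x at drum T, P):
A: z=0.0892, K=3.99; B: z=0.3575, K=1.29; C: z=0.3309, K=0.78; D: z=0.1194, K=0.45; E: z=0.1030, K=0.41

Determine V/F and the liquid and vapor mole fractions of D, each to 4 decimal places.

Material balance + equilibrium reduce to Σ zᵢ(Kᵢ−1)/(1+V/F(Kᵢ−1)) = 0.
g(0) = ΣzᵢKᵢ − 1 = 0.1711 and g(1) = 1 − Σzᵢ/Kᵢ = -0.2403, so a root lies in (0, 1).
Iterate (Newton) starting at V/F = 0.31:
  V/F = 0.3100: g = 0.00187, g' = -0.3647 → V/F = 0.3151
Converged at V/F = 0.3151.
Compositions from xᵢ = zᵢ/(1+V/F(Kᵢ−1)), yᵢ = Kᵢxᵢ:
  A: x = 0.0459, y = 0.1832
  B: x = 0.3276, y = 0.4226
  C: x = 0.3556, y = 0.2773
  D: x = 0.1444, y = 0.0650
  E: x = 0.1265, y = 0.0519

V/F = 0.3151, x_D = 0.1444, y_D = 0.0650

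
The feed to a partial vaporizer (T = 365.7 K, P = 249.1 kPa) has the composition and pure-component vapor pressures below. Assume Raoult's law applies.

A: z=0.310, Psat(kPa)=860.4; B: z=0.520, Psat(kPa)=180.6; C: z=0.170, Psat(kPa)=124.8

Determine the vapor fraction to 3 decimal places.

Raoult's law: Kᵢ = Pᵢˢᵃᵗ/P = Pᵢˢᵃᵗ/249.1.
  K_A = 860.4/249.1 = 3.45403, K_B = 180.6/249.1 = 0.72501, K_C = 124.8/249.1 = 0.50100
Material balance + equilibrium reduce to Σ zᵢ(Kᵢ−1)/(1+ψ(Kᵢ−1)) = 0.
g(0) = ΣzᵢKᵢ − 1 = 0.533 and g(1) = 1 − Σzᵢ/Kᵢ = -0.146, so a root lies in (0, 1).
Newton–Raphson from ψ = 0.48:
  ψ = 0.480: g = 0.0730, g' = -0.519 → ψ = 0.621
  ψ = 0.621: g = 0.0062, g' = -0.439 → ψ = 0.635
Converged at ψ = 0.635.

ψ = 0.635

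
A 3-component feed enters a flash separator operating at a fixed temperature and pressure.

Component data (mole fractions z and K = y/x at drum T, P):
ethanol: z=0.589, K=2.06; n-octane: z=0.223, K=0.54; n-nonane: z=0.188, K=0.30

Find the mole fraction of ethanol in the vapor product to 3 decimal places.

Material balance + equilibrium reduce to Σ zᵢ(Kᵢ−1)/(1+ψ(Kᵢ−1)) = 0.
Feasibility: ΣzᵢKᵢ = 1.390, Σzᵢ/Kᵢ = 1.326 — both > 1, two phases present.
Newton–Raphson from ψ = 0.5:
  ψ = 0.500: g = 0.0724, g' = -0.580 → ψ = 0.625
  ψ = 0.625: g = -0.0022, g' = -0.623 → ψ = 0.621
Converged at ψ = 0.621.
Compositions from xᵢ = zᵢ/(1+ψ(Kᵢ−1)), yᵢ = Kᵢxᵢ:
  ethanol: x = 0.355, y = 0.732
  n-octane: x = 0.312, y = 0.169
  n-nonane: x = 0.333, y = 0.100

y_ethanol = 0.732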